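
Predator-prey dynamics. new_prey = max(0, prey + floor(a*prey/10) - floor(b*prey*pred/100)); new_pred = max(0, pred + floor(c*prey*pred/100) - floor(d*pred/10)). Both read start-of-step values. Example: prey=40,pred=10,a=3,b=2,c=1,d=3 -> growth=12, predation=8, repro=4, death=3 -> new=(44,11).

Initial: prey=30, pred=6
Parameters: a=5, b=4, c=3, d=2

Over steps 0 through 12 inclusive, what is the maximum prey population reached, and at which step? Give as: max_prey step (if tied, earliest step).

Step 1: prey: 30+15-7=38; pred: 6+5-1=10
Step 2: prey: 38+19-15=42; pred: 10+11-2=19
Step 3: prey: 42+21-31=32; pred: 19+23-3=39
Step 4: prey: 32+16-49=0; pred: 39+37-7=69
Step 5: prey: 0+0-0=0; pred: 69+0-13=56
Step 6: prey: 0+0-0=0; pred: 56+0-11=45
Step 7: prey: 0+0-0=0; pred: 45+0-9=36
Step 8: prey: 0+0-0=0; pred: 36+0-7=29
Step 9: prey: 0+0-0=0; pred: 29+0-5=24
Step 10: prey: 0+0-0=0; pred: 24+0-4=20
Step 11: prey: 0+0-0=0; pred: 20+0-4=16
Step 12: prey: 0+0-0=0; pred: 16+0-3=13
Max prey = 42 at step 2

Answer: 42 2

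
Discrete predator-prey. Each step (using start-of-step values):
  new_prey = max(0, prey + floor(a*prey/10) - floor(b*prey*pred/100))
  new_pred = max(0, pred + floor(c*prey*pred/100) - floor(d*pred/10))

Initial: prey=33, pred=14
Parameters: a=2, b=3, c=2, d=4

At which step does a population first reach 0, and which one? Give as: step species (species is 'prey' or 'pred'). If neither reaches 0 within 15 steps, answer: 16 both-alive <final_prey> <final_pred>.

Step 1: prey: 33+6-13=26; pred: 14+9-5=18
Step 2: prey: 26+5-14=17; pred: 18+9-7=20
Step 3: prey: 17+3-10=10; pred: 20+6-8=18
Step 4: prey: 10+2-5=7; pred: 18+3-7=14
Step 5: prey: 7+1-2=6; pred: 14+1-5=10
Step 6: prey: 6+1-1=6; pred: 10+1-4=7
Step 7: prey: 6+1-1=6; pred: 7+0-2=5
Step 8: prey: 6+1-0=7; pred: 5+0-2=3
Step 9: prey: 7+1-0=8; pred: 3+0-1=2
Step 10: prey: 8+1-0=9; pred: 2+0-0=2
Step 11: prey: 9+1-0=10; pred: 2+0-0=2
Step 12: prey: 10+2-0=12; pred: 2+0-0=2
Step 13: prey: 12+2-0=14; pred: 2+0-0=2
Step 14: prey: 14+2-0=16; pred: 2+0-0=2
Step 15: prey: 16+3-0=19; pred: 2+0-0=2
No extinction within 15 steps

Answer: 16 both-alive 19 2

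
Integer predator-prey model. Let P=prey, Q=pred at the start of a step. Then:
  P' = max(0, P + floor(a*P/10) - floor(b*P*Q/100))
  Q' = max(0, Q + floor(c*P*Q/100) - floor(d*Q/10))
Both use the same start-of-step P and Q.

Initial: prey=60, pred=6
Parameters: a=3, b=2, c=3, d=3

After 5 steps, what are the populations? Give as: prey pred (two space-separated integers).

Answer: 0 141

Derivation:
Step 1: prey: 60+18-7=71; pred: 6+10-1=15
Step 2: prey: 71+21-21=71; pred: 15+31-4=42
Step 3: prey: 71+21-59=33; pred: 42+89-12=119
Step 4: prey: 33+9-78=0; pred: 119+117-35=201
Step 5: prey: 0+0-0=0; pred: 201+0-60=141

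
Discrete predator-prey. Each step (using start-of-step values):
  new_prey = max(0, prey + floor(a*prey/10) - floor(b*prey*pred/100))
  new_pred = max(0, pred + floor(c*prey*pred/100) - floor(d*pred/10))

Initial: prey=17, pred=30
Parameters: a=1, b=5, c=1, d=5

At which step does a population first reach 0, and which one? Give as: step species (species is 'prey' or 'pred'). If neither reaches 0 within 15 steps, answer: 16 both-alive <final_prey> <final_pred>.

Answer: 1 prey

Derivation:
Step 1: prey: 17+1-25=0; pred: 30+5-15=20
First extinction: prey at step 1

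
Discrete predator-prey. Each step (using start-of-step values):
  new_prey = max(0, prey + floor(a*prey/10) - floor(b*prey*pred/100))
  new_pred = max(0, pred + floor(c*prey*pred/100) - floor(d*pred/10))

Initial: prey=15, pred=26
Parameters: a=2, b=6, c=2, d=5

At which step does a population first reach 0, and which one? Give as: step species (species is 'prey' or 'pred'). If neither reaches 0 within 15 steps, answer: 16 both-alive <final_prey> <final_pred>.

Answer: 1 prey

Derivation:
Step 1: prey: 15+3-23=0; pred: 26+7-13=20
First extinction: prey at step 1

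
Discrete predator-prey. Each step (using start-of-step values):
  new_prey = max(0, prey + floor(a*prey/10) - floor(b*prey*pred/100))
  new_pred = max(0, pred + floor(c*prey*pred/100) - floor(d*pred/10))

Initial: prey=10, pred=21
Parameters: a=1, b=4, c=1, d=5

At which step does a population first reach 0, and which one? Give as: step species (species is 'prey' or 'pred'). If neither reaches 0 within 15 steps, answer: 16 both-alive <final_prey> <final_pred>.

Step 1: prey: 10+1-8=3; pred: 21+2-10=13
Step 2: prey: 3+0-1=2; pred: 13+0-6=7
Step 3: prey: 2+0-0=2; pred: 7+0-3=4
Step 4: prey: 2+0-0=2; pred: 4+0-2=2
Step 5: prey: 2+0-0=2; pred: 2+0-1=1
Step 6: prey: 2+0-0=2; pred: 1+0-0=1
Steps 7-15: state stable at prey=2, pred=1 (no change)
No extinction within 15 steps

Answer: 16 both-alive 2 1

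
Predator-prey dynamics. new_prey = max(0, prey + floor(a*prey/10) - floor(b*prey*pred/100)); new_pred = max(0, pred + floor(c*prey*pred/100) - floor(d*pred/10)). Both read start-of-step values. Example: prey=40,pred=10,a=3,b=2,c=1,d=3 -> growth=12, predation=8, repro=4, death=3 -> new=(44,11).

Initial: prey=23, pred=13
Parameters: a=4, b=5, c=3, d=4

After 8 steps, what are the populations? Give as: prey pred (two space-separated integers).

Step 1: prey: 23+9-14=18; pred: 13+8-5=16
Step 2: prey: 18+7-14=11; pred: 16+8-6=18
Step 3: prey: 11+4-9=6; pred: 18+5-7=16
Step 4: prey: 6+2-4=4; pred: 16+2-6=12
Step 5: prey: 4+1-2=3; pred: 12+1-4=9
Step 6: prey: 3+1-1=3; pred: 9+0-3=6
Step 7: prey: 3+1-0=4; pred: 6+0-2=4
Step 8: prey: 4+1-0=5; pred: 4+0-1=3

Answer: 5 3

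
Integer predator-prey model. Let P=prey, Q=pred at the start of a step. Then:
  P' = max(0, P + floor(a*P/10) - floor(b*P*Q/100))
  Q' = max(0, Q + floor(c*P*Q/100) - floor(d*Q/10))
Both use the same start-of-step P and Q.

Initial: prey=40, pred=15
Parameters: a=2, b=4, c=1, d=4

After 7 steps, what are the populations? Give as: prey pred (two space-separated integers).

Answer: 9 2

Derivation:
Step 1: prey: 40+8-24=24; pred: 15+6-6=15
Step 2: prey: 24+4-14=14; pred: 15+3-6=12
Step 3: prey: 14+2-6=10; pred: 12+1-4=9
Step 4: prey: 10+2-3=9; pred: 9+0-3=6
Step 5: prey: 9+1-2=8; pred: 6+0-2=4
Step 6: prey: 8+1-1=8; pred: 4+0-1=3
Step 7: prey: 8+1-0=9; pred: 3+0-1=2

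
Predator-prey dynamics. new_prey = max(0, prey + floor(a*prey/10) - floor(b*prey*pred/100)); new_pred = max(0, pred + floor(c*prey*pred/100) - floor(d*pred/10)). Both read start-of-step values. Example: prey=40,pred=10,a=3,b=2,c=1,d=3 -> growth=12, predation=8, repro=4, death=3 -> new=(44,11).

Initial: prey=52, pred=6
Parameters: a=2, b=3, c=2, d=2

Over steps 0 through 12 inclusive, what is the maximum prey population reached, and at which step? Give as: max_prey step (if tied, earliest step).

Step 1: prey: 52+10-9=53; pred: 6+6-1=11
Step 2: prey: 53+10-17=46; pred: 11+11-2=20
Step 3: prey: 46+9-27=28; pred: 20+18-4=34
Step 4: prey: 28+5-28=5; pred: 34+19-6=47
Step 5: prey: 5+1-7=0; pred: 47+4-9=42
Step 6: prey: 0+0-0=0; pred: 42+0-8=34
Step 7: prey: 0+0-0=0; pred: 34+0-6=28
Step 8: prey: 0+0-0=0; pred: 28+0-5=23
Step 9: prey: 0+0-0=0; pred: 23+0-4=19
Step 10: prey: 0+0-0=0; pred: 19+0-3=16
Step 11: prey: 0+0-0=0; pred: 16+0-3=13
Step 12: prey: 0+0-0=0; pred: 13+0-2=11
Max prey = 53 at step 1

Answer: 53 1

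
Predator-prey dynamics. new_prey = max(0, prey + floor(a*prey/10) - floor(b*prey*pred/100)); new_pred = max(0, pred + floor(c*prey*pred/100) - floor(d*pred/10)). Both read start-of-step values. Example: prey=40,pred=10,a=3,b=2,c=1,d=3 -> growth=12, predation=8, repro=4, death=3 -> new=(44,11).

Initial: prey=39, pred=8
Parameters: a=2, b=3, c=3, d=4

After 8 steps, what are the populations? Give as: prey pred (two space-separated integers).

Step 1: prey: 39+7-9=37; pred: 8+9-3=14
Step 2: prey: 37+7-15=29; pred: 14+15-5=24
Step 3: prey: 29+5-20=14; pred: 24+20-9=35
Step 4: prey: 14+2-14=2; pred: 35+14-14=35
Step 5: prey: 2+0-2=0; pred: 35+2-14=23
Step 6: prey: 0+0-0=0; pred: 23+0-9=14
Step 7: prey: 0+0-0=0; pred: 14+0-5=9
Step 8: prey: 0+0-0=0; pred: 9+0-3=6

Answer: 0 6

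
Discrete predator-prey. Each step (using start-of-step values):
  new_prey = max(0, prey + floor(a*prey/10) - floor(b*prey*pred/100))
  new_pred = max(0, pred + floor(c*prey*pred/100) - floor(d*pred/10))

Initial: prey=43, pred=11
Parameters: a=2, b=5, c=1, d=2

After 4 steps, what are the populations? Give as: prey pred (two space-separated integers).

Answer: 4 13

Derivation:
Step 1: prey: 43+8-23=28; pred: 11+4-2=13
Step 2: prey: 28+5-18=15; pred: 13+3-2=14
Step 3: prey: 15+3-10=8; pred: 14+2-2=14
Step 4: prey: 8+1-5=4; pred: 14+1-2=13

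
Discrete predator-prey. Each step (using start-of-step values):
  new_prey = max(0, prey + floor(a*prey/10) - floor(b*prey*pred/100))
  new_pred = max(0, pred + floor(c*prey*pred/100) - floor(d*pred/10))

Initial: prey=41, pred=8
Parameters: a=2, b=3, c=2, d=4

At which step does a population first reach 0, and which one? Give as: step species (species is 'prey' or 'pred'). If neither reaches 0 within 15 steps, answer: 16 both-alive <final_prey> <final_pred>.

Step 1: prey: 41+8-9=40; pred: 8+6-3=11
Step 2: prey: 40+8-13=35; pred: 11+8-4=15
Step 3: prey: 35+7-15=27; pred: 15+10-6=19
Step 4: prey: 27+5-15=17; pred: 19+10-7=22
Step 5: prey: 17+3-11=9; pred: 22+7-8=21
Step 6: prey: 9+1-5=5; pred: 21+3-8=16
Step 7: prey: 5+1-2=4; pred: 16+1-6=11
Step 8: prey: 4+0-1=3; pred: 11+0-4=7
Step 9: prey: 3+0-0=3; pred: 7+0-2=5
Step 10: prey: 3+0-0=3; pred: 5+0-2=3
Step 11: prey: 3+0-0=3; pred: 3+0-1=2
Step 12: prey: 3+0-0=3; pred: 2+0-0=2
Steps 13-15: state stable at prey=3, pred=2 (no change)
No extinction within 15 steps

Answer: 16 both-alive 3 2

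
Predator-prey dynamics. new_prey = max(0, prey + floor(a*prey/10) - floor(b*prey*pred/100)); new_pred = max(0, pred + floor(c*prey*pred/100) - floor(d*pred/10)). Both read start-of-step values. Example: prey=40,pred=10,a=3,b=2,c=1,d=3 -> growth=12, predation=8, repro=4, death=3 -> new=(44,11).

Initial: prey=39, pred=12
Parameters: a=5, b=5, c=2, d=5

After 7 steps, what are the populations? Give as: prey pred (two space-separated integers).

Answer: 11 4

Derivation:
Step 1: prey: 39+19-23=35; pred: 12+9-6=15
Step 2: prey: 35+17-26=26; pred: 15+10-7=18
Step 3: prey: 26+13-23=16; pred: 18+9-9=18
Step 4: prey: 16+8-14=10; pred: 18+5-9=14
Step 5: prey: 10+5-7=8; pred: 14+2-7=9
Step 6: prey: 8+4-3=9; pred: 9+1-4=6
Step 7: prey: 9+4-2=11; pred: 6+1-3=4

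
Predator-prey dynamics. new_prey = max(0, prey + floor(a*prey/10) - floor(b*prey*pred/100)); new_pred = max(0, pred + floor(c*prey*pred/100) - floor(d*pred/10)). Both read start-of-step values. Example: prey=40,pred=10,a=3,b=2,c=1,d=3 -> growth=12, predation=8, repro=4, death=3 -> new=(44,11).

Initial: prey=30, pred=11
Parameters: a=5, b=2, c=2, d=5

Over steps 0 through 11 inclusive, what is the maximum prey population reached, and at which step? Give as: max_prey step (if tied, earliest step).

Step 1: prey: 30+15-6=39; pred: 11+6-5=12
Step 2: prey: 39+19-9=49; pred: 12+9-6=15
Step 3: prey: 49+24-14=59; pred: 15+14-7=22
Step 4: prey: 59+29-25=63; pred: 22+25-11=36
Step 5: prey: 63+31-45=49; pred: 36+45-18=63
Step 6: prey: 49+24-61=12; pred: 63+61-31=93
Step 7: prey: 12+6-22=0; pred: 93+22-46=69
Step 8: prey: 0+0-0=0; pred: 69+0-34=35
Step 9: prey: 0+0-0=0; pred: 35+0-17=18
Step 10: prey: 0+0-0=0; pred: 18+0-9=9
Step 11: prey: 0+0-0=0; pred: 9+0-4=5
Max prey = 63 at step 4

Answer: 63 4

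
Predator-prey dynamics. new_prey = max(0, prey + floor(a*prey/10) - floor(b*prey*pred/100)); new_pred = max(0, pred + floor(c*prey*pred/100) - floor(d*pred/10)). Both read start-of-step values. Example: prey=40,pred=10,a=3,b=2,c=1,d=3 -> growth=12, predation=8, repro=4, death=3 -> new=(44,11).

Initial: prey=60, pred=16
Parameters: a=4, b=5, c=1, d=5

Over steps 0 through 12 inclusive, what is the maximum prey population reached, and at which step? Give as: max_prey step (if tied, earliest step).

Step 1: prey: 60+24-48=36; pred: 16+9-8=17
Step 2: prey: 36+14-30=20; pred: 17+6-8=15
Step 3: prey: 20+8-15=13; pred: 15+3-7=11
Step 4: prey: 13+5-7=11; pred: 11+1-5=7
Step 5: prey: 11+4-3=12; pred: 7+0-3=4
Step 6: prey: 12+4-2=14; pred: 4+0-2=2
Step 7: prey: 14+5-1=18; pred: 2+0-1=1
Step 8: prey: 18+7-0=25; pred: 1+0-0=1
Step 9: prey: 25+10-1=34; pred: 1+0-0=1
Step 10: prey: 34+13-1=46; pred: 1+0-0=1
Step 11: prey: 46+18-2=62; pred: 1+0-0=1
Step 12: prey: 62+24-3=83; pred: 1+0-0=1
Max prey = 83 at step 12

Answer: 83 12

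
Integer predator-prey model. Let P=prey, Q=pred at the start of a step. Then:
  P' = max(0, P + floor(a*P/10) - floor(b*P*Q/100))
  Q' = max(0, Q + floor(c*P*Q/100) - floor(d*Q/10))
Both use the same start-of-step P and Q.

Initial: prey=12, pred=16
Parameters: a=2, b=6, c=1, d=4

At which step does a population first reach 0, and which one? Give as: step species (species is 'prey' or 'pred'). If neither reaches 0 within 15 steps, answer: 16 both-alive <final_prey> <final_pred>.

Step 1: prey: 12+2-11=3; pred: 16+1-6=11
Step 2: prey: 3+0-1=2; pred: 11+0-4=7
Step 3: prey: 2+0-0=2; pred: 7+0-2=5
Step 4: prey: 2+0-0=2; pred: 5+0-2=3
Step 5: prey: 2+0-0=2; pred: 3+0-1=2
Step 6: prey: 2+0-0=2; pred: 2+0-0=2
Steps 7-15: state stable at prey=2, pred=2 (no change)
No extinction within 15 steps

Answer: 16 both-alive 2 2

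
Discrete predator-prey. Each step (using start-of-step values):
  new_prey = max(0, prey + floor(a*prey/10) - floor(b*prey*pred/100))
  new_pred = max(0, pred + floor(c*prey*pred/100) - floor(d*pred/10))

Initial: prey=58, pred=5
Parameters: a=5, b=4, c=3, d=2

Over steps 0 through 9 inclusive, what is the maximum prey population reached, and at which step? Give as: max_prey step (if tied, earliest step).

Answer: 78 2

Derivation:
Step 1: prey: 58+29-11=76; pred: 5+8-1=12
Step 2: prey: 76+38-36=78; pred: 12+27-2=37
Step 3: prey: 78+39-115=2; pred: 37+86-7=116
Step 4: prey: 2+1-9=0; pred: 116+6-23=99
Step 5: prey: 0+0-0=0; pred: 99+0-19=80
Step 6: prey: 0+0-0=0; pred: 80+0-16=64
Step 7: prey: 0+0-0=0; pred: 64+0-12=52
Step 8: prey: 0+0-0=0; pred: 52+0-10=42
Step 9: prey: 0+0-0=0; pred: 42+0-8=34
Max prey = 78 at step 2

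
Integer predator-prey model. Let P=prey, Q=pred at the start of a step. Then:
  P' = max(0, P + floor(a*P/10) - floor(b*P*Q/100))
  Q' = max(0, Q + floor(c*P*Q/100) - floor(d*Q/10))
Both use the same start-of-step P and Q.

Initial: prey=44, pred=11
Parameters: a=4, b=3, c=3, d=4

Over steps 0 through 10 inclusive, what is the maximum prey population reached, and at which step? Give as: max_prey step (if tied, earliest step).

Step 1: prey: 44+17-14=47; pred: 11+14-4=21
Step 2: prey: 47+18-29=36; pred: 21+29-8=42
Step 3: prey: 36+14-45=5; pred: 42+45-16=71
Step 4: prey: 5+2-10=0; pred: 71+10-28=53
Step 5: prey: 0+0-0=0; pred: 53+0-21=32
Step 6: prey: 0+0-0=0; pred: 32+0-12=20
Step 7: prey: 0+0-0=0; pred: 20+0-8=12
Step 8: prey: 0+0-0=0; pred: 12+0-4=8
Step 9: prey: 0+0-0=0; pred: 8+0-3=5
Step 10: prey: 0+0-0=0; pred: 5+0-2=3
Max prey = 47 at step 1

Answer: 47 1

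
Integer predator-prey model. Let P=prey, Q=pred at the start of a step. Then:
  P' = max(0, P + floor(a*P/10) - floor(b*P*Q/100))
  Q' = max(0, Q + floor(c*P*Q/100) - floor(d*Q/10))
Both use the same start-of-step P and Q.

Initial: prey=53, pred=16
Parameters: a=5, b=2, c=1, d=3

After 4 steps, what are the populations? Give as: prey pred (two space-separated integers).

Answer: 54 50

Derivation:
Step 1: prey: 53+26-16=63; pred: 16+8-4=20
Step 2: prey: 63+31-25=69; pred: 20+12-6=26
Step 3: prey: 69+34-35=68; pred: 26+17-7=36
Step 4: prey: 68+34-48=54; pred: 36+24-10=50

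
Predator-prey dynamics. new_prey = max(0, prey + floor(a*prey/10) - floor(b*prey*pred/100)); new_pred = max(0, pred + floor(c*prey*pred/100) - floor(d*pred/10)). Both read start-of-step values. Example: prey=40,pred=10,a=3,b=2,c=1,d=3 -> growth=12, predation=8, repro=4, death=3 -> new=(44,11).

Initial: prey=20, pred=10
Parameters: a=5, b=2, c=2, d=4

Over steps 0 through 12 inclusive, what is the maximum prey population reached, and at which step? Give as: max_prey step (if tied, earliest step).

Step 1: prey: 20+10-4=26; pred: 10+4-4=10
Step 2: prey: 26+13-5=34; pred: 10+5-4=11
Step 3: prey: 34+17-7=44; pred: 11+7-4=14
Step 4: prey: 44+22-12=54; pred: 14+12-5=21
Step 5: prey: 54+27-22=59; pred: 21+22-8=35
Step 6: prey: 59+29-41=47; pred: 35+41-14=62
Step 7: prey: 47+23-58=12; pred: 62+58-24=96
Step 8: prey: 12+6-23=0; pred: 96+23-38=81
Step 9: prey: 0+0-0=0; pred: 81+0-32=49
Step 10: prey: 0+0-0=0; pred: 49+0-19=30
Step 11: prey: 0+0-0=0; pred: 30+0-12=18
Step 12: prey: 0+0-0=0; pred: 18+0-7=11
Max prey = 59 at step 5

Answer: 59 5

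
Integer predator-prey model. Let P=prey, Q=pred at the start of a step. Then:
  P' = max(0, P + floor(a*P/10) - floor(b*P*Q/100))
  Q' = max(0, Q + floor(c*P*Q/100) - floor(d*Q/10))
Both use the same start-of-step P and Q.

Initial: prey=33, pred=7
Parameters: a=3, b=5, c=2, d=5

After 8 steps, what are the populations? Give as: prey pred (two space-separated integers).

Answer: 20 4

Derivation:
Step 1: prey: 33+9-11=31; pred: 7+4-3=8
Step 2: prey: 31+9-12=28; pred: 8+4-4=8
Step 3: prey: 28+8-11=25; pred: 8+4-4=8
Step 4: prey: 25+7-10=22; pred: 8+4-4=8
Step 5: prey: 22+6-8=20; pred: 8+3-4=7
Step 6: prey: 20+6-7=19; pred: 7+2-3=6
Step 7: prey: 19+5-5=19; pred: 6+2-3=5
Step 8: prey: 19+5-4=20; pred: 5+1-2=4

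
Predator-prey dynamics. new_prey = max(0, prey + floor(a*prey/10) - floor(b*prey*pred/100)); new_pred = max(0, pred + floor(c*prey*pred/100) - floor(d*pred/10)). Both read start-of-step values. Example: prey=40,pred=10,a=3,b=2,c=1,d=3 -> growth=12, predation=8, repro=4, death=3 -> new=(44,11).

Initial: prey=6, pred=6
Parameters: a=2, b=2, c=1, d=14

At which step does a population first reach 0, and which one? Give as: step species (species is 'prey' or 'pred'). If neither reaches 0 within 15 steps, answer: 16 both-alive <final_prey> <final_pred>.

Step 1: prey: 6+1-0=7; pred: 6+0-8=0
First extinction: pred at step 1

Answer: 1 pred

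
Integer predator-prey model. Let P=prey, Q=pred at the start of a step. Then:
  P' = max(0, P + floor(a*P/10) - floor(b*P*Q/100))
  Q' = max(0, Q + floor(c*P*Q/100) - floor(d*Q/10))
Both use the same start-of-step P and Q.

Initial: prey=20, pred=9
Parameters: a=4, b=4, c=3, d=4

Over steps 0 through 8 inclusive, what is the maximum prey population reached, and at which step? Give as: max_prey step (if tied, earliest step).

Answer: 21 1

Derivation:
Step 1: prey: 20+8-7=21; pred: 9+5-3=11
Step 2: prey: 21+8-9=20; pred: 11+6-4=13
Step 3: prey: 20+8-10=18; pred: 13+7-5=15
Step 4: prey: 18+7-10=15; pred: 15+8-6=17
Step 5: prey: 15+6-10=11; pred: 17+7-6=18
Step 6: prey: 11+4-7=8; pred: 18+5-7=16
Step 7: prey: 8+3-5=6; pred: 16+3-6=13
Step 8: prey: 6+2-3=5; pred: 13+2-5=10
Max prey = 21 at step 1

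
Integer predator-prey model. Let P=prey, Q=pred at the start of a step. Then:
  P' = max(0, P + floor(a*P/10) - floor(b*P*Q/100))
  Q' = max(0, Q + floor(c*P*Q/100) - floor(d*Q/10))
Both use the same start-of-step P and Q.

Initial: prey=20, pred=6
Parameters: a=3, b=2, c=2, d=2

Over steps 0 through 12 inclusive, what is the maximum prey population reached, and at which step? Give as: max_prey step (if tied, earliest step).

Step 1: prey: 20+6-2=24; pred: 6+2-1=7
Step 2: prey: 24+7-3=28; pred: 7+3-1=9
Step 3: prey: 28+8-5=31; pred: 9+5-1=13
Step 4: prey: 31+9-8=32; pred: 13+8-2=19
Step 5: prey: 32+9-12=29; pred: 19+12-3=28
Step 6: prey: 29+8-16=21; pred: 28+16-5=39
Step 7: prey: 21+6-16=11; pred: 39+16-7=48
Step 8: prey: 11+3-10=4; pred: 48+10-9=49
Step 9: prey: 4+1-3=2; pred: 49+3-9=43
Step 10: prey: 2+0-1=1; pred: 43+1-8=36
Step 11: prey: 1+0-0=1; pred: 36+0-7=29
Step 12: prey: 1+0-0=1; pred: 29+0-5=24
Max prey = 32 at step 4

Answer: 32 4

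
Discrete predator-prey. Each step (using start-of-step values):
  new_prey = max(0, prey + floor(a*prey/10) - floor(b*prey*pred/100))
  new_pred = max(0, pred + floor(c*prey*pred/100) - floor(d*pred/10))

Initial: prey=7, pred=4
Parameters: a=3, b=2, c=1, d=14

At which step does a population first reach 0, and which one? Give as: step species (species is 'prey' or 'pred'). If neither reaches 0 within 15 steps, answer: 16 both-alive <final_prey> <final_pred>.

Answer: 1 pred

Derivation:
Step 1: prey: 7+2-0=9; pred: 4+0-5=0
First extinction: pred at step 1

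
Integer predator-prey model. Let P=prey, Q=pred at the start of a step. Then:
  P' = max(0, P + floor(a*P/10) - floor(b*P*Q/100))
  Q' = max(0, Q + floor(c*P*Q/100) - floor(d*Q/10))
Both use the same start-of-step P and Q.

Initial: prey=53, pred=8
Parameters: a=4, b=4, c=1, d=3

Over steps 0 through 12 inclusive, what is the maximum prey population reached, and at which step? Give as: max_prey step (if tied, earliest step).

Answer: 58 1

Derivation:
Step 1: prey: 53+21-16=58; pred: 8+4-2=10
Step 2: prey: 58+23-23=58; pred: 10+5-3=12
Step 3: prey: 58+23-27=54; pred: 12+6-3=15
Step 4: prey: 54+21-32=43; pred: 15+8-4=19
Step 5: prey: 43+17-32=28; pred: 19+8-5=22
Step 6: prey: 28+11-24=15; pred: 22+6-6=22
Step 7: prey: 15+6-13=8; pred: 22+3-6=19
Step 8: prey: 8+3-6=5; pred: 19+1-5=15
Step 9: prey: 5+2-3=4; pred: 15+0-4=11
Step 10: prey: 4+1-1=4; pred: 11+0-3=8
Step 11: prey: 4+1-1=4; pred: 8+0-2=6
Step 12: prey: 4+1-0=5; pred: 6+0-1=5
Max prey = 58 at step 1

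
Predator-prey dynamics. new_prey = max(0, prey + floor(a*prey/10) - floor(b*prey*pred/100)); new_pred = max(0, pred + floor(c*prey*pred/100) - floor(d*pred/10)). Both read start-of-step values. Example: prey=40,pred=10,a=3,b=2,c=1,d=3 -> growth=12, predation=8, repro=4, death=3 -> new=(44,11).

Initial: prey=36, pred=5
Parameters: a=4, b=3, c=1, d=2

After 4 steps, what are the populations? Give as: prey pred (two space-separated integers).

Step 1: prey: 36+14-5=45; pred: 5+1-1=5
Step 2: prey: 45+18-6=57; pred: 5+2-1=6
Step 3: prey: 57+22-10=69; pred: 6+3-1=8
Step 4: prey: 69+27-16=80; pred: 8+5-1=12

Answer: 80 12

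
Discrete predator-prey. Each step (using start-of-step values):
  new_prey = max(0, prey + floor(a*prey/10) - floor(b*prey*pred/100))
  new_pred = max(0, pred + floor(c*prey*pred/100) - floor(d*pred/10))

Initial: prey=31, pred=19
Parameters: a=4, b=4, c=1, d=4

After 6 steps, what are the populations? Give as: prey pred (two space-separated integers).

Answer: 16 4

Derivation:
Step 1: prey: 31+12-23=20; pred: 19+5-7=17
Step 2: prey: 20+8-13=15; pred: 17+3-6=14
Step 3: prey: 15+6-8=13; pred: 14+2-5=11
Step 4: prey: 13+5-5=13; pred: 11+1-4=8
Step 5: prey: 13+5-4=14; pred: 8+1-3=6
Step 6: prey: 14+5-3=16; pred: 6+0-2=4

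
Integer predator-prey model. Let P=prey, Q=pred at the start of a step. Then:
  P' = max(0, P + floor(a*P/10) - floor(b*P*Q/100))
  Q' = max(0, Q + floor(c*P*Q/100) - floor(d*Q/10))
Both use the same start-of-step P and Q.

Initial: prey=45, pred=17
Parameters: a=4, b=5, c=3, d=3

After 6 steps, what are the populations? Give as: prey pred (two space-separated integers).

Answer: 0 13

Derivation:
Step 1: prey: 45+18-38=25; pred: 17+22-5=34
Step 2: prey: 25+10-42=0; pred: 34+25-10=49
Step 3: prey: 0+0-0=0; pred: 49+0-14=35
Step 4: prey: 0+0-0=0; pred: 35+0-10=25
Step 5: prey: 0+0-0=0; pred: 25+0-7=18
Step 6: prey: 0+0-0=0; pred: 18+0-5=13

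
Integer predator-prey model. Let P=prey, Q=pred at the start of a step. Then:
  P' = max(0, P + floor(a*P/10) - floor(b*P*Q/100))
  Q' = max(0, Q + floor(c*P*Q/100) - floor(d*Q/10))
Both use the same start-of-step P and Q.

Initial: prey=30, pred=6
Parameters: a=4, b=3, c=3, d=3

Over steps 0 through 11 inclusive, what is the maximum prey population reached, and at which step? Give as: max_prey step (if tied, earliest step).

Step 1: prey: 30+12-5=37; pred: 6+5-1=10
Step 2: prey: 37+14-11=40; pred: 10+11-3=18
Step 3: prey: 40+16-21=35; pred: 18+21-5=34
Step 4: prey: 35+14-35=14; pred: 34+35-10=59
Step 5: prey: 14+5-24=0; pred: 59+24-17=66
Step 6: prey: 0+0-0=0; pred: 66+0-19=47
Step 7: prey: 0+0-0=0; pred: 47+0-14=33
Step 8: prey: 0+0-0=0; pred: 33+0-9=24
Step 9: prey: 0+0-0=0; pred: 24+0-7=17
Step 10: prey: 0+0-0=0; pred: 17+0-5=12
Step 11: prey: 0+0-0=0; pred: 12+0-3=9
Max prey = 40 at step 2

Answer: 40 2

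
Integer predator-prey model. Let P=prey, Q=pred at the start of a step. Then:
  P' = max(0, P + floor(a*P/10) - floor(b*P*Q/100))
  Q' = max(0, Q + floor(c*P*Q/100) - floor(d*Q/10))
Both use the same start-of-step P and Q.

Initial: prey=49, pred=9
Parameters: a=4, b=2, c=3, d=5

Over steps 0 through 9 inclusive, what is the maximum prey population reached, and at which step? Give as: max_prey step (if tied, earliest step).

Step 1: prey: 49+19-8=60; pred: 9+13-4=18
Step 2: prey: 60+24-21=63; pred: 18+32-9=41
Step 3: prey: 63+25-51=37; pred: 41+77-20=98
Step 4: prey: 37+14-72=0; pred: 98+108-49=157
Step 5: prey: 0+0-0=0; pred: 157+0-78=79
Step 6: prey: 0+0-0=0; pred: 79+0-39=40
Step 7: prey: 0+0-0=0; pred: 40+0-20=20
Step 8: prey: 0+0-0=0; pred: 20+0-10=10
Step 9: prey: 0+0-0=0; pred: 10+0-5=5
Max prey = 63 at step 2

Answer: 63 2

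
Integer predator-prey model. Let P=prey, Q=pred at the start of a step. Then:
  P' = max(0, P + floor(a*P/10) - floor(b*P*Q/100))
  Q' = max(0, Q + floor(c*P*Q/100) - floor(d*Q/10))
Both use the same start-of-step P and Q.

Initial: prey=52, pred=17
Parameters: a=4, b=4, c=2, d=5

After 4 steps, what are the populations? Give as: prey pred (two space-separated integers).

Step 1: prey: 52+20-35=37; pred: 17+17-8=26
Step 2: prey: 37+14-38=13; pred: 26+19-13=32
Step 3: prey: 13+5-16=2; pred: 32+8-16=24
Step 4: prey: 2+0-1=1; pred: 24+0-12=12

Answer: 1 12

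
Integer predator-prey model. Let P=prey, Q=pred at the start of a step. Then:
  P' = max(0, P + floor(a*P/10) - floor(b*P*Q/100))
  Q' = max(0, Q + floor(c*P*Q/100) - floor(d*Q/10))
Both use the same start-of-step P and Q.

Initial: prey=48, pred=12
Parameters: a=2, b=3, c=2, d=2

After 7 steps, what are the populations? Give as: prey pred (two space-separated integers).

Answer: 0 20

Derivation:
Step 1: prey: 48+9-17=40; pred: 12+11-2=21
Step 2: prey: 40+8-25=23; pred: 21+16-4=33
Step 3: prey: 23+4-22=5; pred: 33+15-6=42
Step 4: prey: 5+1-6=0; pred: 42+4-8=38
Step 5: prey: 0+0-0=0; pred: 38+0-7=31
Step 6: prey: 0+0-0=0; pred: 31+0-6=25
Step 7: prey: 0+0-0=0; pred: 25+0-5=20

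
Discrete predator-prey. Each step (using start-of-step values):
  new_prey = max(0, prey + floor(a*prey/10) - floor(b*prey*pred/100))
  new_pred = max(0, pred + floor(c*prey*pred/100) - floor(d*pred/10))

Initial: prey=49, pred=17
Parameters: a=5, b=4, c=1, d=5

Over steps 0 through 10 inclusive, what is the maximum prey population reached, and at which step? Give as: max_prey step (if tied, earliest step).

Step 1: prey: 49+24-33=40; pred: 17+8-8=17
Step 2: prey: 40+20-27=33; pred: 17+6-8=15
Step 3: prey: 33+16-19=30; pred: 15+4-7=12
Step 4: prey: 30+15-14=31; pred: 12+3-6=9
Step 5: prey: 31+15-11=35; pred: 9+2-4=7
Step 6: prey: 35+17-9=43; pred: 7+2-3=6
Step 7: prey: 43+21-10=54; pred: 6+2-3=5
Step 8: prey: 54+27-10=71; pred: 5+2-2=5
Step 9: prey: 71+35-14=92; pred: 5+3-2=6
Step 10: prey: 92+46-22=116; pred: 6+5-3=8
Max prey = 116 at step 10

Answer: 116 10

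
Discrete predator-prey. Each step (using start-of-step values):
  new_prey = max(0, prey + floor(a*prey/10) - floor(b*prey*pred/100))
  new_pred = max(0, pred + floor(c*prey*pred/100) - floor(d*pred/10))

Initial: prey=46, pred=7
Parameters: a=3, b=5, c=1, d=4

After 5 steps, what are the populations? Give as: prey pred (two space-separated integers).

Step 1: prey: 46+13-16=43; pred: 7+3-2=8
Step 2: prey: 43+12-17=38; pred: 8+3-3=8
Step 3: prey: 38+11-15=34; pred: 8+3-3=8
Step 4: prey: 34+10-13=31; pred: 8+2-3=7
Step 5: prey: 31+9-10=30; pred: 7+2-2=7

Answer: 30 7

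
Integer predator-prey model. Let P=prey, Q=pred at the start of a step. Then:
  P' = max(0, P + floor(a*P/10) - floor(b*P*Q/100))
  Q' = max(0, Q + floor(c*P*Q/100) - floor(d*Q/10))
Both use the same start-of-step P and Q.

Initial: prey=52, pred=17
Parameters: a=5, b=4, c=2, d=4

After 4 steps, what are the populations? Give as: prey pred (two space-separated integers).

Answer: 0 23

Derivation:
Step 1: prey: 52+26-35=43; pred: 17+17-6=28
Step 2: prey: 43+21-48=16; pred: 28+24-11=41
Step 3: prey: 16+8-26=0; pred: 41+13-16=38
Step 4: prey: 0+0-0=0; pred: 38+0-15=23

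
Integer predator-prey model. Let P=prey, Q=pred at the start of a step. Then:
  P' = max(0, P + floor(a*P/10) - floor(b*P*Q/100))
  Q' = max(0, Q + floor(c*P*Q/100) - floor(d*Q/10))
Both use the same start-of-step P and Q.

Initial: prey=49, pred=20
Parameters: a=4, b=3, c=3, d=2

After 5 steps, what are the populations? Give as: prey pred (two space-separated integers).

Answer: 0 49

Derivation:
Step 1: prey: 49+19-29=39; pred: 20+29-4=45
Step 2: prey: 39+15-52=2; pred: 45+52-9=88
Step 3: prey: 2+0-5=0; pred: 88+5-17=76
Step 4: prey: 0+0-0=0; pred: 76+0-15=61
Step 5: prey: 0+0-0=0; pred: 61+0-12=49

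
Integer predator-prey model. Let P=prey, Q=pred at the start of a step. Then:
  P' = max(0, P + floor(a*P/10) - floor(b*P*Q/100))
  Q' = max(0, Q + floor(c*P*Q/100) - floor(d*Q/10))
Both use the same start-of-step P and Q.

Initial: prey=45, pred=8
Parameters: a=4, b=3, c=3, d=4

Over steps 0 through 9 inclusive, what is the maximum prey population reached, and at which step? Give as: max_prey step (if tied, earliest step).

Answer: 53 1

Derivation:
Step 1: prey: 45+18-10=53; pred: 8+10-3=15
Step 2: prey: 53+21-23=51; pred: 15+23-6=32
Step 3: prey: 51+20-48=23; pred: 32+48-12=68
Step 4: prey: 23+9-46=0; pred: 68+46-27=87
Step 5: prey: 0+0-0=0; pred: 87+0-34=53
Step 6: prey: 0+0-0=0; pred: 53+0-21=32
Step 7: prey: 0+0-0=0; pred: 32+0-12=20
Step 8: prey: 0+0-0=0; pred: 20+0-8=12
Step 9: prey: 0+0-0=0; pred: 12+0-4=8
Max prey = 53 at step 1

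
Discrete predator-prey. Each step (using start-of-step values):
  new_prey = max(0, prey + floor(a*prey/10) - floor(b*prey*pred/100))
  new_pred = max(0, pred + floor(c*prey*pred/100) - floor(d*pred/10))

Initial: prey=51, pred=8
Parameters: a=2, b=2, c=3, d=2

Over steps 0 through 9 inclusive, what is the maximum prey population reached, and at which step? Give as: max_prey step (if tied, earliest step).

Answer: 53 1

Derivation:
Step 1: prey: 51+10-8=53; pred: 8+12-1=19
Step 2: prey: 53+10-20=43; pred: 19+30-3=46
Step 3: prey: 43+8-39=12; pred: 46+59-9=96
Step 4: prey: 12+2-23=0; pred: 96+34-19=111
Step 5: prey: 0+0-0=0; pred: 111+0-22=89
Step 6: prey: 0+0-0=0; pred: 89+0-17=72
Step 7: prey: 0+0-0=0; pred: 72+0-14=58
Step 8: prey: 0+0-0=0; pred: 58+0-11=47
Step 9: prey: 0+0-0=0; pred: 47+0-9=38
Max prey = 53 at step 1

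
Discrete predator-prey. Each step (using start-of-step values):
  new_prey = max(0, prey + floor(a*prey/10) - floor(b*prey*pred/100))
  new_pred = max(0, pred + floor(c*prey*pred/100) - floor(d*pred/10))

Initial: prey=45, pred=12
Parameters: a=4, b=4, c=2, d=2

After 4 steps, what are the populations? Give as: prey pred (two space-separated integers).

Step 1: prey: 45+18-21=42; pred: 12+10-2=20
Step 2: prey: 42+16-33=25; pred: 20+16-4=32
Step 3: prey: 25+10-32=3; pred: 32+16-6=42
Step 4: prey: 3+1-5=0; pred: 42+2-8=36

Answer: 0 36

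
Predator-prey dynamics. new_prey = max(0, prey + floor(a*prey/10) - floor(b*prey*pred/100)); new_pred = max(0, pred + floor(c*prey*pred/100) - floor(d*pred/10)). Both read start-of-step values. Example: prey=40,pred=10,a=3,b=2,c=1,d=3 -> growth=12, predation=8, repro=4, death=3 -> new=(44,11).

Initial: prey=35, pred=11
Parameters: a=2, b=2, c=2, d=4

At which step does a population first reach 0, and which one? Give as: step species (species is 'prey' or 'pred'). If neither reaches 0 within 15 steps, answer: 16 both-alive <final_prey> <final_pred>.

Answer: 16 both-alive 12 2

Derivation:
Step 1: prey: 35+7-7=35; pred: 11+7-4=14
Step 2: prey: 35+7-9=33; pred: 14+9-5=18
Step 3: prey: 33+6-11=28; pred: 18+11-7=22
Step 4: prey: 28+5-12=21; pred: 22+12-8=26
Step 5: prey: 21+4-10=15; pred: 26+10-10=26
Step 6: prey: 15+3-7=11; pred: 26+7-10=23
Step 7: prey: 11+2-5=8; pred: 23+5-9=19
Step 8: prey: 8+1-3=6; pred: 19+3-7=15
Step 9: prey: 6+1-1=6; pred: 15+1-6=10
Step 10: prey: 6+1-1=6; pred: 10+1-4=7
Step 11: prey: 6+1-0=7; pred: 7+0-2=5
Step 12: prey: 7+1-0=8; pred: 5+0-2=3
Step 13: prey: 8+1-0=9; pred: 3+0-1=2
Step 14: prey: 9+1-0=10; pred: 2+0-0=2
Step 15: prey: 10+2-0=12; pred: 2+0-0=2
No extinction within 15 steps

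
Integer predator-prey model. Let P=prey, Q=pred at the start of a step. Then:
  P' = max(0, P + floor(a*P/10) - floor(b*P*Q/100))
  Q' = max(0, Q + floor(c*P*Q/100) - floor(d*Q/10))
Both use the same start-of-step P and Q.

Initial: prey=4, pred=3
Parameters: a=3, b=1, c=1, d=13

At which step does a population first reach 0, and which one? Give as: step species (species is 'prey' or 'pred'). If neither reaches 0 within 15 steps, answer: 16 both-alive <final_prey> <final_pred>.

Step 1: prey: 4+1-0=5; pred: 3+0-3=0
First extinction: pred at step 1

Answer: 1 pred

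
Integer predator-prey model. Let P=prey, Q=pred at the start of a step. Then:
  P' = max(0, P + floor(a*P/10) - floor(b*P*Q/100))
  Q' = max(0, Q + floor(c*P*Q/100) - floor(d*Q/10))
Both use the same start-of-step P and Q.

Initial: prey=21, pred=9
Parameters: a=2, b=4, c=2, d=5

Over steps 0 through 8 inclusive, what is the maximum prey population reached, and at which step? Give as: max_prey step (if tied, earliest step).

Step 1: prey: 21+4-7=18; pred: 9+3-4=8
Step 2: prey: 18+3-5=16; pred: 8+2-4=6
Step 3: prey: 16+3-3=16; pred: 6+1-3=4
Step 4: prey: 16+3-2=17; pred: 4+1-2=3
Step 5: prey: 17+3-2=18; pred: 3+1-1=3
Step 6: prey: 18+3-2=19; pred: 3+1-1=3
Step 7: prey: 19+3-2=20; pred: 3+1-1=3
Step 8: prey: 20+4-2=22; pred: 3+1-1=3
Max prey = 22 at step 8

Answer: 22 8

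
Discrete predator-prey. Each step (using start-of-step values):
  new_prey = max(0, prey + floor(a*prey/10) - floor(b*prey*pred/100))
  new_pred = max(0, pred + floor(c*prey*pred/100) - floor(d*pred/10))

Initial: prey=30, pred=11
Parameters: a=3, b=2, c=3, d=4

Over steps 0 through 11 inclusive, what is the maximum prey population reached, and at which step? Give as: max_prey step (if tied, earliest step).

Step 1: prey: 30+9-6=33; pred: 11+9-4=16
Step 2: prey: 33+9-10=32; pred: 16+15-6=25
Step 3: prey: 32+9-16=25; pred: 25+24-10=39
Step 4: prey: 25+7-19=13; pred: 39+29-15=53
Step 5: prey: 13+3-13=3; pred: 53+20-21=52
Step 6: prey: 3+0-3=0; pred: 52+4-20=36
Step 7: prey: 0+0-0=0; pred: 36+0-14=22
Step 8: prey: 0+0-0=0; pred: 22+0-8=14
Step 9: prey: 0+0-0=0; pred: 14+0-5=9
Step 10: prey: 0+0-0=0; pred: 9+0-3=6
Step 11: prey: 0+0-0=0; pred: 6+0-2=4
Max prey = 33 at step 1

Answer: 33 1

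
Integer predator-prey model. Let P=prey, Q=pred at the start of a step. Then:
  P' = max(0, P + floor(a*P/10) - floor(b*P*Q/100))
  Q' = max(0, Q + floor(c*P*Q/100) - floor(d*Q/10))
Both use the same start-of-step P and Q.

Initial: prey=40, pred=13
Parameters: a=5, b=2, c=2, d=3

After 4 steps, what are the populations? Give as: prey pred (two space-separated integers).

Step 1: prey: 40+20-10=50; pred: 13+10-3=20
Step 2: prey: 50+25-20=55; pred: 20+20-6=34
Step 3: prey: 55+27-37=45; pred: 34+37-10=61
Step 4: prey: 45+22-54=13; pred: 61+54-18=97

Answer: 13 97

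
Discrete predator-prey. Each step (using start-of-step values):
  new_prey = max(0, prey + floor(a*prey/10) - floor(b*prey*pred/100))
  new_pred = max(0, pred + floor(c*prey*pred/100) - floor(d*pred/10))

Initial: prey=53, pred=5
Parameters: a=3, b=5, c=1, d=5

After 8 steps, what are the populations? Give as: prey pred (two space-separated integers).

Step 1: prey: 53+15-13=55; pred: 5+2-2=5
Step 2: prey: 55+16-13=58; pred: 5+2-2=5
Step 3: prey: 58+17-14=61; pred: 5+2-2=5
Step 4: prey: 61+18-15=64; pred: 5+3-2=6
Step 5: prey: 64+19-19=64; pred: 6+3-3=6
Step 6: prey: 64+19-19=64; pred: 6+3-3=6
Step 7: prey: 64+19-19=64; pred: 6+3-3=6
Step 8: prey: 64+19-19=64; pred: 6+3-3=6

Answer: 64 6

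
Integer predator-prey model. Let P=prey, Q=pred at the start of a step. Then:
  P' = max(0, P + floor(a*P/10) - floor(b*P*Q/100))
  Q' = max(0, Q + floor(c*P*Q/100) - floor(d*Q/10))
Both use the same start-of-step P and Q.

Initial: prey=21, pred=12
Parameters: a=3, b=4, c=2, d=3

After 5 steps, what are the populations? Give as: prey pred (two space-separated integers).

Answer: 6 10

Derivation:
Step 1: prey: 21+6-10=17; pred: 12+5-3=14
Step 2: prey: 17+5-9=13; pred: 14+4-4=14
Step 3: prey: 13+3-7=9; pred: 14+3-4=13
Step 4: prey: 9+2-4=7; pred: 13+2-3=12
Step 5: prey: 7+2-3=6; pred: 12+1-3=10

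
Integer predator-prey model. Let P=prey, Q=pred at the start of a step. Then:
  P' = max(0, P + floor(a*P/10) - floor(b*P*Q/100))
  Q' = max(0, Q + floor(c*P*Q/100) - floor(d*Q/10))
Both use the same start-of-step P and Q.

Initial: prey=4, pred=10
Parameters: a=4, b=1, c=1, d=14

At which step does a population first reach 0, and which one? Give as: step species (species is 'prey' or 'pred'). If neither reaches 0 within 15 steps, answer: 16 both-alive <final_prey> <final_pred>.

Answer: 1 pred

Derivation:
Step 1: prey: 4+1-0=5; pred: 10+0-14=0
First extinction: pred at step 1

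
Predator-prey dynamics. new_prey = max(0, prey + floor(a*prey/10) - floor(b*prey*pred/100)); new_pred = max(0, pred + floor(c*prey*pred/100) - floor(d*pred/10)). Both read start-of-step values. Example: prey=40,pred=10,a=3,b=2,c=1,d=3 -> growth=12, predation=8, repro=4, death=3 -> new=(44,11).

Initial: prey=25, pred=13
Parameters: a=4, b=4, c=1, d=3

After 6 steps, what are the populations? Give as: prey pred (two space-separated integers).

Step 1: prey: 25+10-13=22; pred: 13+3-3=13
Step 2: prey: 22+8-11=19; pred: 13+2-3=12
Step 3: prey: 19+7-9=17; pred: 12+2-3=11
Step 4: prey: 17+6-7=16; pred: 11+1-3=9
Step 5: prey: 16+6-5=17; pred: 9+1-2=8
Step 6: prey: 17+6-5=18; pred: 8+1-2=7

Answer: 18 7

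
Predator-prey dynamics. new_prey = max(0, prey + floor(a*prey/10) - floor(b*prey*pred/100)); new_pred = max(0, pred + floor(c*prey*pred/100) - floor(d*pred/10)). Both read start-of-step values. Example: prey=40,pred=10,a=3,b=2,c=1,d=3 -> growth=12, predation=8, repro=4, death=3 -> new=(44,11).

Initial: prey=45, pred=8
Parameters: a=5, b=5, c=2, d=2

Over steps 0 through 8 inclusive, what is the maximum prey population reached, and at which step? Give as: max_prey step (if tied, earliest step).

Answer: 49 1

Derivation:
Step 1: prey: 45+22-18=49; pred: 8+7-1=14
Step 2: prey: 49+24-34=39; pred: 14+13-2=25
Step 3: prey: 39+19-48=10; pred: 25+19-5=39
Step 4: prey: 10+5-19=0; pred: 39+7-7=39
Step 5: prey: 0+0-0=0; pred: 39+0-7=32
Step 6: prey: 0+0-0=0; pred: 32+0-6=26
Step 7: prey: 0+0-0=0; pred: 26+0-5=21
Step 8: prey: 0+0-0=0; pred: 21+0-4=17
Max prey = 49 at step 1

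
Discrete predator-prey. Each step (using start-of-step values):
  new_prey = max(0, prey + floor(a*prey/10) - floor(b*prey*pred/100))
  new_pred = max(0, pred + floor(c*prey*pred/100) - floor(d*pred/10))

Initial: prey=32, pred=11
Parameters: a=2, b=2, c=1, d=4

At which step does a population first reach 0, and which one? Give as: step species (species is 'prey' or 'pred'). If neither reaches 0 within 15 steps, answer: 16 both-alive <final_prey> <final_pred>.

Answer: 16 both-alive 54 11

Derivation:
Step 1: prey: 32+6-7=31; pred: 11+3-4=10
Step 2: prey: 31+6-6=31; pred: 10+3-4=9
Step 3: prey: 31+6-5=32; pred: 9+2-3=8
Step 4: prey: 32+6-5=33; pred: 8+2-3=7
Step 5: prey: 33+6-4=35; pred: 7+2-2=7
Step 6: prey: 35+7-4=38; pred: 7+2-2=7
Step 7: prey: 38+7-5=40; pred: 7+2-2=7
Step 8: prey: 40+8-5=43; pred: 7+2-2=7
Step 9: prey: 43+8-6=45; pred: 7+3-2=8
Step 10: prey: 45+9-7=47; pred: 8+3-3=8
Step 11: prey: 47+9-7=49; pred: 8+3-3=8
Step 12: prey: 49+9-7=51; pred: 8+3-3=8
Step 13: prey: 51+10-8=53; pred: 8+4-3=9
Step 14: prey: 53+10-9=54; pred: 9+4-3=10
Step 15: prey: 54+10-10=54; pred: 10+5-4=11
No extinction within 15 steps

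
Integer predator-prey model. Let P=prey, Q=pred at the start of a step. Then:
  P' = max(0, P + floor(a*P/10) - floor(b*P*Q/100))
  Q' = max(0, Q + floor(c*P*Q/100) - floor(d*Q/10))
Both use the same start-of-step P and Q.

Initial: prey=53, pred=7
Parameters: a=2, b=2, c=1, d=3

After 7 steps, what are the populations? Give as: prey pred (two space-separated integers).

Answer: 29 26

Derivation:
Step 1: prey: 53+10-7=56; pred: 7+3-2=8
Step 2: prey: 56+11-8=59; pred: 8+4-2=10
Step 3: prey: 59+11-11=59; pred: 10+5-3=12
Step 4: prey: 59+11-14=56; pred: 12+7-3=16
Step 5: prey: 56+11-17=50; pred: 16+8-4=20
Step 6: prey: 50+10-20=40; pred: 20+10-6=24
Step 7: prey: 40+8-19=29; pred: 24+9-7=26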